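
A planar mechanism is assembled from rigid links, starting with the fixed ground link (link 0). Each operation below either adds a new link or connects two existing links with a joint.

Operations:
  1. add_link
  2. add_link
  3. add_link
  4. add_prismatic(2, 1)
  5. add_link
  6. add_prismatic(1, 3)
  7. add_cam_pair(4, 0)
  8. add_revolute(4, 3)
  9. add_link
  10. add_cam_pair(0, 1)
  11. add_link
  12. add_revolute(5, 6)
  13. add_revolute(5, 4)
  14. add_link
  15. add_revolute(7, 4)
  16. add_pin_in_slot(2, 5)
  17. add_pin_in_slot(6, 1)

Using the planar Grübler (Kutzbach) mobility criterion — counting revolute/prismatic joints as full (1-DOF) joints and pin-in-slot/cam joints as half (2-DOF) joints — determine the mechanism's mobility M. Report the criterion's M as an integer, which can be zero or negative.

M = 5

link 0 = ground. State L|J1|J2 = 1|0|0
+link1  2|0|0
+link2  3|0|0
+link3  4|0|0
P(2,1) f=1→J1  4|1|0
+link4  5|1|0
P(1,3) f=1→J1  5|2|0
C(4,0) f=2→J2  5|2|1
R(4,3) f=1→J1  5|3|1
+link5  6|3|1
C(0,1) f=2→J2  6|3|2
+link6  7|3|2
R(5,6) f=1→J1  7|4|2
R(5,4) f=1→J1  7|5|2
+link7  8|5|2
R(7,4) f=1→J1  8|6|2
PS(2,5) f=2→J2  8|6|3
PS(6,1) f=2→J2  8|6|4
M = 3(8−1)−2·6−4 = 21−12−4 = 5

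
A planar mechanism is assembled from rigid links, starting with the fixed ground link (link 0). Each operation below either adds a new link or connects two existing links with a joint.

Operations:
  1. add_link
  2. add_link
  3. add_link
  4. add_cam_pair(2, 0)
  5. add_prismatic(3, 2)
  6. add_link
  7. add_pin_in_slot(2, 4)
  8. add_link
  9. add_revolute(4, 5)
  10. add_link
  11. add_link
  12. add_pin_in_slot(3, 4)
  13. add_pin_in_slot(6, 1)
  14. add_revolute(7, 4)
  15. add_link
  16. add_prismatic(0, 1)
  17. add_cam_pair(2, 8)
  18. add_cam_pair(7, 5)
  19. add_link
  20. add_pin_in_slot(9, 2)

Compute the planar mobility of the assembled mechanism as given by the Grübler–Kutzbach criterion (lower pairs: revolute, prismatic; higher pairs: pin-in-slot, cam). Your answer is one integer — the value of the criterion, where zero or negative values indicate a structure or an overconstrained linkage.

(L,J1,J2)=(1,0,0); link0 fixed
link1: (2,0,0)
link2: (3,0,0)
link3: (4,0,0)
C 2-0 [J2]: (4,0,1)
P 3-2 [J1]: (4,1,1)
link4: (5,1,1)
PS 2-4 [J2]: (5,1,2)
link5: (6,1,2)
R 4-5 [J1]: (6,2,2)
link6: (7,2,2)
link7: (8,2,2)
PS 3-4 [J2]: (8,2,3)
PS 6-1 [J2]: (8,2,4)
R 7-4 [J1]: (8,3,4)
link8: (9,3,4)
P 0-1 [J1]: (9,4,4)
C 2-8 [J2]: (9,4,5)
C 7-5 [J2]: (9,4,6)
link9: (10,4,6)
PS 9-2 [J2]: (10,4,7)
Grübler: 3·9 − 2·4 − 7 = 12

M = 12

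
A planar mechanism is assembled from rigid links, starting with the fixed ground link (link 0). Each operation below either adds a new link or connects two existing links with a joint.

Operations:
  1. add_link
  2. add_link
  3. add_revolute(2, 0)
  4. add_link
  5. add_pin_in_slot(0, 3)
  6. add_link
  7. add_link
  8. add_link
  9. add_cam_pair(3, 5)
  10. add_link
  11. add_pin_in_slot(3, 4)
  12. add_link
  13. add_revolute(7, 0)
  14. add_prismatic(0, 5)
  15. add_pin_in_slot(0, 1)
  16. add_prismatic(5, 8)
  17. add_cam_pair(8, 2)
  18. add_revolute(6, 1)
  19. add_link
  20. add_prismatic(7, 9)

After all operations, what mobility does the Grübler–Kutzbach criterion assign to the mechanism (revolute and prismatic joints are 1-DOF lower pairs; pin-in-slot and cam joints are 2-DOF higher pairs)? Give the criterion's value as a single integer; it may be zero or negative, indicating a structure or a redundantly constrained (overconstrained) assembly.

[1;0;0] (link 0 is ground)
L+ [2;0;0]
L+ [3;0;0]
R(2,0)∈J1 [3;1;0]
L+ [4;1;0]
PS(0,3)∈J2 [4;1;1]
L+ [5;1;1]
L+ [6;1;1]
L+ [7;1;1]
C(3,5)∈J2 [7;1;2]
L+ [8;1;2]
PS(3,4)∈J2 [8;1;3]
L+ [9;1;3]
R(7,0)∈J1 [9;2;3]
P(0,5)∈J1 [9;3;3]
PS(0,1)∈J2 [9;3;4]
P(5,8)∈J1 [9;4;4]
C(8,2)∈J2 [9;4;5]
R(6,1)∈J1 [9;5;5]
L+ [10;5;5]
P(7,9)∈J1 [10;6;5]
mobility = 27 − 12 − 5 = 10

M = 10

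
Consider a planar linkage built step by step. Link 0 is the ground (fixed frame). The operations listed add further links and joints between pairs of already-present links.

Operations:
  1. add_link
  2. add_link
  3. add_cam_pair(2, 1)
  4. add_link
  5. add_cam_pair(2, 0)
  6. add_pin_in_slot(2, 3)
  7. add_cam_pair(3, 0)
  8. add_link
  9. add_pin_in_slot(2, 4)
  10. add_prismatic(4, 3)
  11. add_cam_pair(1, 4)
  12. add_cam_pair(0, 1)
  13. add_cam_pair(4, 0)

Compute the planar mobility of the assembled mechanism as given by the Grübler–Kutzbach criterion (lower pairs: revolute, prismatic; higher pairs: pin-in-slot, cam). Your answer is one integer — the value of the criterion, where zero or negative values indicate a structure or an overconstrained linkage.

link 0 = ground. State L|J1|J2 = 1|0|0
+link1  2|0|0
+link2  3|0|0
C(2,1) f=2→J2  3|0|1
+link3  4|0|1
C(2,0) f=2→J2  4|0|2
PS(2,3) f=2→J2  4|0|3
C(3,0) f=2→J2  4|0|4
+link4  5|0|4
PS(2,4) f=2→J2  5|0|5
P(4,3) f=1→J1  5|1|5
C(1,4) f=2→J2  5|1|6
C(0,1) f=2→J2  5|1|7
C(4,0) f=2→J2  5|1|8
M = 3(5−1)−2·1−8 = 12−2−8 = 2

M = 2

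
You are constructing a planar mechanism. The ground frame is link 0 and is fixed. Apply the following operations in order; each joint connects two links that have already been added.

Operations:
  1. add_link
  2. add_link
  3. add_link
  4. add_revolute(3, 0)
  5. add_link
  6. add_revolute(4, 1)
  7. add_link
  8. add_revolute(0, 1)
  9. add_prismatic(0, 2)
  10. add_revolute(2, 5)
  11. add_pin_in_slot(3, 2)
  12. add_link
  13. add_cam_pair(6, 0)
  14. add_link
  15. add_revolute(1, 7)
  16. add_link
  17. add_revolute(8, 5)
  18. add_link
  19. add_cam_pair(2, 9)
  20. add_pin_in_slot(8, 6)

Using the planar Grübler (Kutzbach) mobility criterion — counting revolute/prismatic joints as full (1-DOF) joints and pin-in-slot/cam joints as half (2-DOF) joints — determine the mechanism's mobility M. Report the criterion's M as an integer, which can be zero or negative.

L=1 J1=0 J2=0
add link → L=2 J1=0 J2=0
add link → L=3 J1=0 J2=0
add link → L=4 J1=0 J2=0
R@3,0 dof=1 J1 → L=4 J1=1 J2=0
add link → L=5 J1=1 J2=0
R@4,1 dof=1 J1 → L=5 J1=2 J2=0
add link → L=6 J1=2 J2=0
R@0,1 dof=1 J1 → L=6 J1=3 J2=0
P@0,2 dof=1 J1 → L=6 J1=4 J2=0
R@2,5 dof=1 J1 → L=6 J1=5 J2=0
PS@3,2 dof=2 J2 → L=6 J1=5 J2=1
add link → L=7 J1=5 J2=1
C@6,0 dof=2 J2 → L=7 J1=5 J2=2
add link → L=8 J1=5 J2=2
R@1,7 dof=1 J1 → L=8 J1=6 J2=2
add link → L=9 J1=6 J2=2
R@8,5 dof=1 J1 → L=9 J1=7 J2=2
add link → L=10 J1=7 J2=2
C@2,9 dof=2 J2 → L=10 J1=7 J2=3
PS@8,6 dof=2 J2 → L=10 J1=7 J2=4
M=3(L−1)−2J1−J2=3·9−2·7−4=9

M = 9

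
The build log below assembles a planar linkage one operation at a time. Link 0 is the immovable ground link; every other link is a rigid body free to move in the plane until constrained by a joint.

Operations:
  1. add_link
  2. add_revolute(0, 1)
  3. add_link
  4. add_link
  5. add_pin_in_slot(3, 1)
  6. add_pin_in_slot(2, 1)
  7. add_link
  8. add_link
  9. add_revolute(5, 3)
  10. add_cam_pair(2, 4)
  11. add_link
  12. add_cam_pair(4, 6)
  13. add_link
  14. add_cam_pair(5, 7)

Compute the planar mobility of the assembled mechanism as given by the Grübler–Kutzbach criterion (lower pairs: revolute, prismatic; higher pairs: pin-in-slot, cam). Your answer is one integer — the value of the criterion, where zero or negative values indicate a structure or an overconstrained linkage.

[1;0;0] (link 0 is ground)
L+ [2;0;0]
R(0,1)∈J1 [2;1;0]
L+ [3;1;0]
L+ [4;1;0]
PS(3,1)∈J2 [4;1;1]
PS(2,1)∈J2 [4;1;2]
L+ [5;1;2]
L+ [6;1;2]
R(5,3)∈J1 [6;2;2]
C(2,4)∈J2 [6;2;3]
L+ [7;2;3]
C(4,6)∈J2 [7;2;4]
L+ [8;2;4]
C(5,7)∈J2 [8;2;5]
mobility = 21 − 4 − 5 = 12

M = 12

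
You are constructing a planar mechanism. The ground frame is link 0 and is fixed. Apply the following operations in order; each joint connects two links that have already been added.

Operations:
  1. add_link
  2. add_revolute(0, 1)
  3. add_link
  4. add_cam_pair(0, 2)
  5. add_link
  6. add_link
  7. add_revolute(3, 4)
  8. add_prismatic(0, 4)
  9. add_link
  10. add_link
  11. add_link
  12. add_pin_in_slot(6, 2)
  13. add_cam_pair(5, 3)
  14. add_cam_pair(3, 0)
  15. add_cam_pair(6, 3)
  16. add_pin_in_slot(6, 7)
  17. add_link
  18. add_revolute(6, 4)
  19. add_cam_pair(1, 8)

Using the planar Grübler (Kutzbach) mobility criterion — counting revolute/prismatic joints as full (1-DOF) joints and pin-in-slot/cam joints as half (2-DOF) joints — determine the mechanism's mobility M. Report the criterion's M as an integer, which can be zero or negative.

[1;0;0] (link 0 is ground)
L+ [2;0;0]
R(0,1)∈J1 [2;1;0]
L+ [3;1;0]
C(0,2)∈J2 [3;1;1]
L+ [4;1;1]
L+ [5;1;1]
R(3,4)∈J1 [5;2;1]
P(0,4)∈J1 [5;3;1]
L+ [6;3;1]
L+ [7;3;1]
L+ [8;3;1]
PS(6,2)∈J2 [8;3;2]
C(5,3)∈J2 [8;3;3]
C(3,0)∈J2 [8;3;4]
C(6,3)∈J2 [8;3;5]
PS(6,7)∈J2 [8;3;6]
L+ [9;3;6]
R(6,4)∈J1 [9;4;6]
C(1,8)∈J2 [9;4;7]
mobility = 24 − 8 − 7 = 9

M = 9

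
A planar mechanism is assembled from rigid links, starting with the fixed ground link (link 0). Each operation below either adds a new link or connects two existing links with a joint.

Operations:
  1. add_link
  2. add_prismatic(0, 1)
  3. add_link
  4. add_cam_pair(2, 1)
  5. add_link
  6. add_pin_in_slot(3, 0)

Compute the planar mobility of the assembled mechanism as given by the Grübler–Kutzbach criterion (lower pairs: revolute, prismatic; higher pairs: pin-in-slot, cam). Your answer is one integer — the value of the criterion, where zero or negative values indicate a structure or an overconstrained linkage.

L=1 J1=0 J2=0
add link → L=2 J1=0 J2=0
P@0,1 dof=1 J1 → L=2 J1=1 J2=0
add link → L=3 J1=1 J2=0
C@2,1 dof=2 J2 → L=3 J1=1 J2=1
add link → L=4 J1=1 J2=1
PS@3,0 dof=2 J2 → L=4 J1=1 J2=2
M=3(L−1)−2J1−J2=3·3−2·1−2=5

M = 5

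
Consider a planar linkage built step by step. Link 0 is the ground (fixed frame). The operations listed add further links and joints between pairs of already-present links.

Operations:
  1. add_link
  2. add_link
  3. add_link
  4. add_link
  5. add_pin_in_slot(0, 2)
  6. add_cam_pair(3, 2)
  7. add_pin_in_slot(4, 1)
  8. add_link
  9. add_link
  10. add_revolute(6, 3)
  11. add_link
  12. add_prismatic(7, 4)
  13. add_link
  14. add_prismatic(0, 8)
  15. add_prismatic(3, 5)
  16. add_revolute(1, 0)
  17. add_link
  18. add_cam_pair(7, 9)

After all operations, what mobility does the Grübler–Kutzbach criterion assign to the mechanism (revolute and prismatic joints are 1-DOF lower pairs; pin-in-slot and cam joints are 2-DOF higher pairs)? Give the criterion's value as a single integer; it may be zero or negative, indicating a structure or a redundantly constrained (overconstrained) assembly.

ground; <1,0,0>
#1 <2,0,0>
#2 <3,0,0>
#3 <4,0,0>
#4 <5,0,0>
PS:0↔2 J2 <5,0,1>
C:3↔2 J2 <5,0,2>
PS:4↔1 J2 <5,0,3>
#5 <6,0,3>
#6 <7,0,3>
R:6↔3 J1 <7,1,3>
#7 <8,1,3>
P:7↔4 J1 <8,2,3>
#8 <9,2,3>
P:0↔8 J1 <9,3,3>
P:3↔5 J1 <9,4,3>
R:1↔0 J1 <9,5,3>
#9 <10,5,3>
C:7↔9 J2 <10,5,4>
3×9 − 2×5 − 1×4 = 13

M = 13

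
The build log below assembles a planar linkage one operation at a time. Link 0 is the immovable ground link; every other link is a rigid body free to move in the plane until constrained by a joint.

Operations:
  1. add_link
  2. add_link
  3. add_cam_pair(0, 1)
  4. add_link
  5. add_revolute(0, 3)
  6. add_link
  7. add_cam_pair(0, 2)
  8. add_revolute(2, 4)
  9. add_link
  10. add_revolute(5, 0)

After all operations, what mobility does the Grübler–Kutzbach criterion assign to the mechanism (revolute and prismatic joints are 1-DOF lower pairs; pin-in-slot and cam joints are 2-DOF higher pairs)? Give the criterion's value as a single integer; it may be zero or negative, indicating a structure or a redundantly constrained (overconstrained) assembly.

M = 7

link 0 = ground. State L|J1|J2 = 1|0|0
+link1  2|0|0
+link2  3|0|0
C(0,1) f=2→J2  3|0|1
+link3  4|0|1
R(0,3) f=1→J1  4|1|1
+link4  5|1|1
C(0,2) f=2→J2  5|1|2
R(2,4) f=1→J1  5|2|2
+link5  6|2|2
R(5,0) f=1→J1  6|3|2
M = 3(6−1)−2·3−2 = 15−6−2 = 7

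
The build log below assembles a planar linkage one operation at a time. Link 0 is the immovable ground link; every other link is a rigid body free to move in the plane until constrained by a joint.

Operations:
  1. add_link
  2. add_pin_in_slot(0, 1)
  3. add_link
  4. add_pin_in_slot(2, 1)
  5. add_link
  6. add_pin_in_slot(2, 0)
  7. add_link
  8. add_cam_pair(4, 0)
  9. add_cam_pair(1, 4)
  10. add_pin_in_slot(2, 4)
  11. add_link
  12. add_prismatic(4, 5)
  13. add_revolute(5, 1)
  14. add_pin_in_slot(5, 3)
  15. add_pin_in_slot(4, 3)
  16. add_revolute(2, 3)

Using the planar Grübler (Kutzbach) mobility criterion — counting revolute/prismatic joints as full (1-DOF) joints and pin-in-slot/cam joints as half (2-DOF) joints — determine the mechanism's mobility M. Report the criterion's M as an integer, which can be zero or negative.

M = 1

[1;0;0] (link 0 is ground)
L+ [2;0;0]
PS(0,1)∈J2 [2;0;1]
L+ [3;0;1]
PS(2,1)∈J2 [3;0;2]
L+ [4;0;2]
PS(2,0)∈J2 [4;0;3]
L+ [5;0;3]
C(4,0)∈J2 [5;0;4]
C(1,4)∈J2 [5;0;5]
PS(2,4)∈J2 [5;0;6]
L+ [6;0;6]
P(4,5)∈J1 [6;1;6]
R(5,1)∈J1 [6;2;6]
PS(5,3)∈J2 [6;2;7]
PS(4,3)∈J2 [6;2;8]
R(2,3)∈J1 [6;3;8]
mobility = 15 − 6 − 8 = 1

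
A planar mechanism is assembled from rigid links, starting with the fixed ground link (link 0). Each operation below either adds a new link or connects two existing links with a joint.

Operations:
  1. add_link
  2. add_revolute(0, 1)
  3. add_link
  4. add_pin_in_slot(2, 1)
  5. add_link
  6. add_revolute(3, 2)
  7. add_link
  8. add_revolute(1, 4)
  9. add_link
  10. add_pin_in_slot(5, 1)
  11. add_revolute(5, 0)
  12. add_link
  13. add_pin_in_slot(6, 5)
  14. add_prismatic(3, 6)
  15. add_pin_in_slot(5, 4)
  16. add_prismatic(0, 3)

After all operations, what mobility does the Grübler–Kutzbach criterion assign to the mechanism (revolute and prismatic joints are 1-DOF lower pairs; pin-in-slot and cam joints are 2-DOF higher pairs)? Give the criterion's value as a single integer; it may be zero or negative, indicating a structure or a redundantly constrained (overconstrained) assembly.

M = 2

[1;0;0] (link 0 is ground)
L+ [2;0;0]
R(0,1)∈J1 [2;1;0]
L+ [3;1;0]
PS(2,1)∈J2 [3;1;1]
L+ [4;1;1]
R(3,2)∈J1 [4;2;1]
L+ [5;2;1]
R(1,4)∈J1 [5;3;1]
L+ [6;3;1]
PS(5,1)∈J2 [6;3;2]
R(5,0)∈J1 [6;4;2]
L+ [7;4;2]
PS(6,5)∈J2 [7;4;3]
P(3,6)∈J1 [7;5;3]
PS(5,4)∈J2 [7;5;4]
P(0,3)∈J1 [7;6;4]
mobility = 18 − 12 − 4 = 2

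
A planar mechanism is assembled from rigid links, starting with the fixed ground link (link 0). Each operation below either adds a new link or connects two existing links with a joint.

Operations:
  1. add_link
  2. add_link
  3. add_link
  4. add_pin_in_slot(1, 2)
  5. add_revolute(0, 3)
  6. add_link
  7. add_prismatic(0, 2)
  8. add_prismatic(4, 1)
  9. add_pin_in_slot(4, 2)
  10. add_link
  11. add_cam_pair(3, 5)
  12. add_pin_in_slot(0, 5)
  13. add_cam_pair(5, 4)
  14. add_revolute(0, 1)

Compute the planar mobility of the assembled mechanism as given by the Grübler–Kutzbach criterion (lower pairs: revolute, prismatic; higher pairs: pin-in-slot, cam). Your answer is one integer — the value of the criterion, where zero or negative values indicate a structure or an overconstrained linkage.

L=1 J1=0 J2=0
add link → L=2 J1=0 J2=0
add link → L=3 J1=0 J2=0
add link → L=4 J1=0 J2=0
PS@1,2 dof=2 J2 → L=4 J1=0 J2=1
R@0,3 dof=1 J1 → L=4 J1=1 J2=1
add link → L=5 J1=1 J2=1
P@0,2 dof=1 J1 → L=5 J1=2 J2=1
P@4,1 dof=1 J1 → L=5 J1=3 J2=1
PS@4,2 dof=2 J2 → L=5 J1=3 J2=2
add link → L=6 J1=3 J2=2
C@3,5 dof=2 J2 → L=6 J1=3 J2=3
PS@0,5 dof=2 J2 → L=6 J1=3 J2=4
C@5,4 dof=2 J2 → L=6 J1=3 J2=5
R@0,1 dof=1 J1 → L=6 J1=4 J2=5
M=3(L−1)−2J1−J2=3·5−2·4−5=2

M = 2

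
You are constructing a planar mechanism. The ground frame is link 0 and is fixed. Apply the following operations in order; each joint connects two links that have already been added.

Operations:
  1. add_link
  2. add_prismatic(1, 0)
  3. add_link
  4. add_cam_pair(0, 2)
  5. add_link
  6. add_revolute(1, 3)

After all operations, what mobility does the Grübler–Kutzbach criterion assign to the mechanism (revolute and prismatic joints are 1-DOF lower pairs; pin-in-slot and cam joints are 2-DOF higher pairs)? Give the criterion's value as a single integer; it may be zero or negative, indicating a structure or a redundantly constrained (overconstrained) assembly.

[1;0;0] (link 0 is ground)
L+ [2;0;0]
P(1,0)∈J1 [2;1;0]
L+ [3;1;0]
C(0,2)∈J2 [3;1;1]
L+ [4;1;1]
R(1,3)∈J1 [4;2;1]
mobility = 9 − 4 − 1 = 4

M = 4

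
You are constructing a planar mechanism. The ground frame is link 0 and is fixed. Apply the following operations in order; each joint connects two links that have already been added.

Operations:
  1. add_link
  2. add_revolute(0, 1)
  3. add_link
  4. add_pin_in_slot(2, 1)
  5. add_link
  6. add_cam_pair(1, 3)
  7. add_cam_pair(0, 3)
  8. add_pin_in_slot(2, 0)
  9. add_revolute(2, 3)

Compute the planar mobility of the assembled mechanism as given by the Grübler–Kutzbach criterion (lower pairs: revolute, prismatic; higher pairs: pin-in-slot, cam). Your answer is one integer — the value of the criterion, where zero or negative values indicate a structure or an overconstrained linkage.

(L,J1,J2)=(1,0,0); link0 fixed
link1: (2,0,0)
R 0-1 [J1]: (2,1,0)
link2: (3,1,0)
PS 2-1 [J2]: (3,1,1)
link3: (4,1,1)
C 1-3 [J2]: (4,1,2)
C 0-3 [J2]: (4,1,3)
PS 2-0 [J2]: (4,1,4)
R 2-3 [J1]: (4,2,4)
Grübler: 3·3 − 2·2 − 4 = 1

M = 1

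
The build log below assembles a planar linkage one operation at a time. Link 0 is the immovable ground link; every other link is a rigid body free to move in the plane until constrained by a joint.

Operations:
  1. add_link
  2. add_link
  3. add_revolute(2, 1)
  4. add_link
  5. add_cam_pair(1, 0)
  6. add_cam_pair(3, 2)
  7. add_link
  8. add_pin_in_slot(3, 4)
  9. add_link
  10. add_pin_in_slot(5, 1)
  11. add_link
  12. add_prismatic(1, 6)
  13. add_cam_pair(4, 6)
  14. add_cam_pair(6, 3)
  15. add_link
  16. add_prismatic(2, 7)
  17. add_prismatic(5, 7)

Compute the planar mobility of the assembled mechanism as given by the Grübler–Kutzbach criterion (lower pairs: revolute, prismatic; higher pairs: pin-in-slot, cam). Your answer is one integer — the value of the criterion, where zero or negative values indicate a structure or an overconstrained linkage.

(L,J1,J2)=(1,0,0); link0 fixed
link1: (2,0,0)
link2: (3,0,0)
R 2-1 [J1]: (3,1,0)
link3: (4,1,0)
C 1-0 [J2]: (4,1,1)
C 3-2 [J2]: (4,1,2)
link4: (5,1,2)
PS 3-4 [J2]: (5,1,3)
link5: (6,1,3)
PS 5-1 [J2]: (6,1,4)
link6: (7,1,4)
P 1-6 [J1]: (7,2,4)
C 4-6 [J2]: (7,2,5)
C 6-3 [J2]: (7,2,6)
link7: (8,2,6)
P 2-7 [J1]: (8,3,6)
P 5-7 [J1]: (8,4,6)
Grübler: 3·7 − 2·4 − 6 = 7

M = 7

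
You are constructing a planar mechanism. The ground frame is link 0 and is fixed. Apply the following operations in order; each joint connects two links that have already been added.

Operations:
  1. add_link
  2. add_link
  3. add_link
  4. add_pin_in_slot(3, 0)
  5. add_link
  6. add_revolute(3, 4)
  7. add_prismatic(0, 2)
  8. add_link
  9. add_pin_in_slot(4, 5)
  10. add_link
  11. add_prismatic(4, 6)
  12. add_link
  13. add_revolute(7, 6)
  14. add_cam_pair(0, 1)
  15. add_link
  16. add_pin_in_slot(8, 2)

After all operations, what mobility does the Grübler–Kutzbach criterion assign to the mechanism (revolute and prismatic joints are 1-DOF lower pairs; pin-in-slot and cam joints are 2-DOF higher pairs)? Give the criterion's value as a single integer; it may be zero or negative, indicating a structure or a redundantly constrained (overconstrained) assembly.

L=1 J1=0 J2=0
add link → L=2 J1=0 J2=0
add link → L=3 J1=0 J2=0
add link → L=4 J1=0 J2=0
PS@3,0 dof=2 J2 → L=4 J1=0 J2=1
add link → L=5 J1=0 J2=1
R@3,4 dof=1 J1 → L=5 J1=1 J2=1
P@0,2 dof=1 J1 → L=5 J1=2 J2=1
add link → L=6 J1=2 J2=1
PS@4,5 dof=2 J2 → L=6 J1=2 J2=2
add link → L=7 J1=2 J2=2
P@4,6 dof=1 J1 → L=7 J1=3 J2=2
add link → L=8 J1=3 J2=2
R@7,6 dof=1 J1 → L=8 J1=4 J2=2
C@0,1 dof=2 J2 → L=8 J1=4 J2=3
add link → L=9 J1=4 J2=3
PS@8,2 dof=2 J2 → L=9 J1=4 J2=4
M=3(L−1)−2J1−J2=3·8−2·4−4=12

M = 12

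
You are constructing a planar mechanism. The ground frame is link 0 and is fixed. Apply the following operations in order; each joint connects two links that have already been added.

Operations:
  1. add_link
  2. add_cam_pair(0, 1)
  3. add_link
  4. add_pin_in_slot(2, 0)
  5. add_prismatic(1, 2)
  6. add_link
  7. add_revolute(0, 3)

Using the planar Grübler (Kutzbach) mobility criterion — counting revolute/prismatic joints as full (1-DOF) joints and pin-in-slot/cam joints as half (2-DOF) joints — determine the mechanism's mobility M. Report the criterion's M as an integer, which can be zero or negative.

M = 3

ground; <1,0,0>
#1 <2,0,0>
C:0↔1 J2 <2,0,1>
#2 <3,0,1>
PS:2↔0 J2 <3,0,2>
P:1↔2 J1 <3,1,2>
#3 <4,1,2>
R:0↔3 J1 <4,2,2>
3×3 − 2×2 − 1×2 = 3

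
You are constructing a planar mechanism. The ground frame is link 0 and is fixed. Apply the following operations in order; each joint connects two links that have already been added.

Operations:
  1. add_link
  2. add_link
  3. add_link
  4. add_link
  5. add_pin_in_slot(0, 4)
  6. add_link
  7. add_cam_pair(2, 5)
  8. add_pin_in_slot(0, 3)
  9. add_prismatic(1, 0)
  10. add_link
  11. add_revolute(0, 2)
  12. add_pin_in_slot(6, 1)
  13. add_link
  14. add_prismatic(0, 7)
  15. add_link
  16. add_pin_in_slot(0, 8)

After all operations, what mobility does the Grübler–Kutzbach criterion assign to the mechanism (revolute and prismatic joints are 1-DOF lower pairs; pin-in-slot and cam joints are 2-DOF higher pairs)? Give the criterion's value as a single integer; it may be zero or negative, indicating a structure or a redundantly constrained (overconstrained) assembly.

M = 13

link 0 = ground. State L|J1|J2 = 1|0|0
+link1  2|0|0
+link2  3|0|0
+link3  4|0|0
+link4  5|0|0
PS(0,4) f=2→J2  5|0|1
+link5  6|0|1
C(2,5) f=2→J2  6|0|2
PS(0,3) f=2→J2  6|0|3
P(1,0) f=1→J1  6|1|3
+link6  7|1|3
R(0,2) f=1→J1  7|2|3
PS(6,1) f=2→J2  7|2|4
+link7  8|2|4
P(0,7) f=1→J1  8|3|4
+link8  9|3|4
PS(0,8) f=2→J2  9|3|5
M = 3(9−1)−2·3−5 = 24−6−5 = 13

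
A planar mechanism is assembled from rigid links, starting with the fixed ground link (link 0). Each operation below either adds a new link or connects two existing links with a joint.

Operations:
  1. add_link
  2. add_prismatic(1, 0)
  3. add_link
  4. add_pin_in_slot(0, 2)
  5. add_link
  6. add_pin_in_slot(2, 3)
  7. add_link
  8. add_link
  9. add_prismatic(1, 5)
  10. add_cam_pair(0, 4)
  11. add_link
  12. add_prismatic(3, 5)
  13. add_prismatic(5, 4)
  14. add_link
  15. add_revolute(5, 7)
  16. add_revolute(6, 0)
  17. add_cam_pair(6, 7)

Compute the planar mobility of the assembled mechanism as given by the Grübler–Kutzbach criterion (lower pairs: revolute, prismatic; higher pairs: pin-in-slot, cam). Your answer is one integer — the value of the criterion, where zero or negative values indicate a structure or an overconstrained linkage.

M = 5

(L,J1,J2)=(1,0,0); link0 fixed
link1: (2,0,0)
P 1-0 [J1]: (2,1,0)
link2: (3,1,0)
PS 0-2 [J2]: (3,1,1)
link3: (4,1,1)
PS 2-3 [J2]: (4,1,2)
link4: (5,1,2)
link5: (6,1,2)
P 1-5 [J1]: (6,2,2)
C 0-4 [J2]: (6,2,3)
link6: (7,2,3)
P 3-5 [J1]: (7,3,3)
P 5-4 [J1]: (7,4,3)
link7: (8,4,3)
R 5-7 [J1]: (8,5,3)
R 6-0 [J1]: (8,6,3)
C 6-7 [J2]: (8,6,4)
Grübler: 3·7 − 2·6 − 4 = 5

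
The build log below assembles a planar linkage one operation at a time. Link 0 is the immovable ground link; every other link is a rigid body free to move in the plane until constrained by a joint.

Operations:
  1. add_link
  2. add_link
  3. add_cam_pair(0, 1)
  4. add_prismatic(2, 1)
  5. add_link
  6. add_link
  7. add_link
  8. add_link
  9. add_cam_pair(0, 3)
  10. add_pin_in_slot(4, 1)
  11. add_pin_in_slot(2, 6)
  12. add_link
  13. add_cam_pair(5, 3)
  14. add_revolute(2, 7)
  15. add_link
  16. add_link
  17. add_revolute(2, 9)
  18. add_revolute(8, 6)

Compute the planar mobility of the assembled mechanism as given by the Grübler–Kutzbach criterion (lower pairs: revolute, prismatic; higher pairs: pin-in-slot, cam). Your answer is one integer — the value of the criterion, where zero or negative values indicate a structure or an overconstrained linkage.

M = 14

(L,J1,J2)=(1,0,0); link0 fixed
link1: (2,0,0)
link2: (3,0,0)
C 0-1 [J2]: (3,0,1)
P 2-1 [J1]: (3,1,1)
link3: (4,1,1)
link4: (5,1,1)
link5: (6,1,1)
link6: (7,1,1)
C 0-3 [J2]: (7,1,2)
PS 4-1 [J2]: (7,1,3)
PS 2-6 [J2]: (7,1,4)
link7: (8,1,4)
C 5-3 [J2]: (8,1,5)
R 2-7 [J1]: (8,2,5)
link8: (9,2,5)
link9: (10,2,5)
R 2-9 [J1]: (10,3,5)
R 8-6 [J1]: (10,4,5)
Grübler: 3·9 − 2·4 − 5 = 14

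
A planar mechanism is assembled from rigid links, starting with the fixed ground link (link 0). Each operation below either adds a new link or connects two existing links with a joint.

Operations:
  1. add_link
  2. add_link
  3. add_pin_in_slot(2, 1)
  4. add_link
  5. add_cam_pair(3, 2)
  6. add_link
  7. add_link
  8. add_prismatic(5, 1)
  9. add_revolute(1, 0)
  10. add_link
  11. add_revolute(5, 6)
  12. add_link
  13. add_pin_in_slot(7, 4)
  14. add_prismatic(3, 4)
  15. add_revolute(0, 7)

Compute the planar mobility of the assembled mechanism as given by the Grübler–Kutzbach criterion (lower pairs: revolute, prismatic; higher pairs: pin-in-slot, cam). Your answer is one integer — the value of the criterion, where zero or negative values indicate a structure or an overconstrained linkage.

M = 8

ground; <1,0,0>
#1 <2,0,0>
#2 <3,0,0>
PS:2↔1 J2 <3,0,1>
#3 <4,0,1>
C:3↔2 J2 <4,0,2>
#4 <5,0,2>
#5 <6,0,2>
P:5↔1 J1 <6,1,2>
R:1↔0 J1 <6,2,2>
#6 <7,2,2>
R:5↔6 J1 <7,3,2>
#7 <8,3,2>
PS:7↔4 J2 <8,3,3>
P:3↔4 J1 <8,4,3>
R:0↔7 J1 <8,5,3>
3×7 − 2×5 − 1×3 = 8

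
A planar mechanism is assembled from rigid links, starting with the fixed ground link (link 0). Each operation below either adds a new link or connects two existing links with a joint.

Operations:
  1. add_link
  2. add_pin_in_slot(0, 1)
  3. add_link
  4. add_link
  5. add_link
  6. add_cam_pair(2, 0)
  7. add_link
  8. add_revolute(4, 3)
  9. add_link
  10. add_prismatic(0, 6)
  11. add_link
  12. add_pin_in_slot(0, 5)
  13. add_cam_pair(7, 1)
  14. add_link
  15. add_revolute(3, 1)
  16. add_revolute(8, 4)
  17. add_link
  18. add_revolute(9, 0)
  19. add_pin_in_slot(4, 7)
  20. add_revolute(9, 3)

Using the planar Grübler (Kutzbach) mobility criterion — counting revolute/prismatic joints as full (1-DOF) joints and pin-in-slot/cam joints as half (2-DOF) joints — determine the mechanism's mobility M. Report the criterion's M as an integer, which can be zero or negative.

L=1 J1=0 J2=0
add link → L=2 J1=0 J2=0
PS@0,1 dof=2 J2 → L=2 J1=0 J2=1
add link → L=3 J1=0 J2=1
add link → L=4 J1=0 J2=1
add link → L=5 J1=0 J2=1
C@2,0 dof=2 J2 → L=5 J1=0 J2=2
add link → L=6 J1=0 J2=2
R@4,3 dof=1 J1 → L=6 J1=1 J2=2
add link → L=7 J1=1 J2=2
P@0,6 dof=1 J1 → L=7 J1=2 J2=2
add link → L=8 J1=2 J2=2
PS@0,5 dof=2 J2 → L=8 J1=2 J2=3
C@7,1 dof=2 J2 → L=8 J1=2 J2=4
add link → L=9 J1=2 J2=4
R@3,1 dof=1 J1 → L=9 J1=3 J2=4
R@8,4 dof=1 J1 → L=9 J1=4 J2=4
add link → L=10 J1=4 J2=4
R@9,0 dof=1 J1 → L=10 J1=5 J2=4
PS@4,7 dof=2 J2 → L=10 J1=5 J2=5
R@9,3 dof=1 J1 → L=10 J1=6 J2=5
M=3(L−1)−2J1−J2=3·9−2·6−5=10

M = 10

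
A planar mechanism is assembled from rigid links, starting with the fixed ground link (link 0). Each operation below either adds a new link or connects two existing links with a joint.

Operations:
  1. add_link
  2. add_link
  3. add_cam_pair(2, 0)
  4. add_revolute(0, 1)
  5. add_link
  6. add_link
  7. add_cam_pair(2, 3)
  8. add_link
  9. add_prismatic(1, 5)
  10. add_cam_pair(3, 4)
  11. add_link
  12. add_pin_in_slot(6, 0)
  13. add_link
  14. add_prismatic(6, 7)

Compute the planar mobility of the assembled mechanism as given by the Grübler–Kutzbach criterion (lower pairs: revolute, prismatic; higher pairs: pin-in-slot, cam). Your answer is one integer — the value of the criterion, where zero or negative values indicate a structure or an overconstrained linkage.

link 0 = ground. State L|J1|J2 = 1|0|0
+link1  2|0|0
+link2  3|0|0
C(2,0) f=2→J2  3|0|1
R(0,1) f=1→J1  3|1|1
+link3  4|1|1
+link4  5|1|1
C(2,3) f=2→J2  5|1|2
+link5  6|1|2
P(1,5) f=1→J1  6|2|2
C(3,4) f=2→J2  6|2|3
+link6  7|2|3
PS(6,0) f=2→J2  7|2|4
+link7  8|2|4
P(6,7) f=1→J1  8|3|4
M = 3(8−1)−2·3−4 = 21−6−4 = 11

M = 11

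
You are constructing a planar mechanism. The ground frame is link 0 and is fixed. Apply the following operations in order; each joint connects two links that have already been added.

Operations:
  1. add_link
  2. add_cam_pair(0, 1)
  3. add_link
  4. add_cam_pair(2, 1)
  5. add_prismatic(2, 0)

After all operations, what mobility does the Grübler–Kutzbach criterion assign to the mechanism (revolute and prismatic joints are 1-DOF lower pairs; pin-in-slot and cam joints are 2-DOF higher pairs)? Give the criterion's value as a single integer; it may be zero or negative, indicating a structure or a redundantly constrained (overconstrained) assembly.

(L,J1,J2)=(1,0,0); link0 fixed
link1: (2,0,0)
C 0-1 [J2]: (2,0,1)
link2: (3,0,1)
C 2-1 [J2]: (3,0,2)
P 2-0 [J1]: (3,1,2)
Grübler: 3·2 − 2·1 − 2 = 2

M = 2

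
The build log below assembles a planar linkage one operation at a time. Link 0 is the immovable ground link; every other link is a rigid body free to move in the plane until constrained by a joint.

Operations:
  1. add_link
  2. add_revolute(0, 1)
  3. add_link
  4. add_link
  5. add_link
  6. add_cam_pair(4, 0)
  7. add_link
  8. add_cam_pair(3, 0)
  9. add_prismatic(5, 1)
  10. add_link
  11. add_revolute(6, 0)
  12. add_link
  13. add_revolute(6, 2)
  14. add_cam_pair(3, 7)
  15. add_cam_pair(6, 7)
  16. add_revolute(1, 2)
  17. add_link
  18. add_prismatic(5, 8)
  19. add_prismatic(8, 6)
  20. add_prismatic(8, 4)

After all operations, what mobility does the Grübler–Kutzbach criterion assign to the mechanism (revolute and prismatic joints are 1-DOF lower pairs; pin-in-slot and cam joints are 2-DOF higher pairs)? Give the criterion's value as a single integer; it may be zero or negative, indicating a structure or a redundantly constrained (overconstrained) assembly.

L=1 J1=0 J2=0
add link → L=2 J1=0 J2=0
R@0,1 dof=1 J1 → L=2 J1=1 J2=0
add link → L=3 J1=1 J2=0
add link → L=4 J1=1 J2=0
add link → L=5 J1=1 J2=0
C@4,0 dof=2 J2 → L=5 J1=1 J2=1
add link → L=6 J1=1 J2=1
C@3,0 dof=2 J2 → L=6 J1=1 J2=2
P@5,1 dof=1 J1 → L=6 J1=2 J2=2
add link → L=7 J1=2 J2=2
R@6,0 dof=1 J1 → L=7 J1=3 J2=2
add link → L=8 J1=3 J2=2
R@6,2 dof=1 J1 → L=8 J1=4 J2=2
C@3,7 dof=2 J2 → L=8 J1=4 J2=3
C@6,7 dof=2 J2 → L=8 J1=4 J2=4
R@1,2 dof=1 J1 → L=8 J1=5 J2=4
add link → L=9 J1=5 J2=4
P@5,8 dof=1 J1 → L=9 J1=6 J2=4
P@8,6 dof=1 J1 → L=9 J1=7 J2=4
P@8,4 dof=1 J1 → L=9 J1=8 J2=4
M=3(L−1)−2J1−J2=3·8−2·8−4=4

M = 4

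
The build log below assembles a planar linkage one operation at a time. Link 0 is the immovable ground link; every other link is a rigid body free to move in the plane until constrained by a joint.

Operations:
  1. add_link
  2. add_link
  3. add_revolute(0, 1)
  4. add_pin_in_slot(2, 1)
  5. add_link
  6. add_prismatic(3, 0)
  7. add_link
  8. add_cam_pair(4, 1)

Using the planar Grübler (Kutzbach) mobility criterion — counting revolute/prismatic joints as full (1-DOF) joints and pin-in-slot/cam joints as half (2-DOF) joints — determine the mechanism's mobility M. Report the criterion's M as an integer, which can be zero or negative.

M = 6

[1;0;0] (link 0 is ground)
L+ [2;0;0]
L+ [3;0;0]
R(0,1)∈J1 [3;1;0]
PS(2,1)∈J2 [3;1;1]
L+ [4;1;1]
P(3,0)∈J1 [4;2;1]
L+ [5;2;1]
C(4,1)∈J2 [5;2;2]
mobility = 12 − 4 − 2 = 6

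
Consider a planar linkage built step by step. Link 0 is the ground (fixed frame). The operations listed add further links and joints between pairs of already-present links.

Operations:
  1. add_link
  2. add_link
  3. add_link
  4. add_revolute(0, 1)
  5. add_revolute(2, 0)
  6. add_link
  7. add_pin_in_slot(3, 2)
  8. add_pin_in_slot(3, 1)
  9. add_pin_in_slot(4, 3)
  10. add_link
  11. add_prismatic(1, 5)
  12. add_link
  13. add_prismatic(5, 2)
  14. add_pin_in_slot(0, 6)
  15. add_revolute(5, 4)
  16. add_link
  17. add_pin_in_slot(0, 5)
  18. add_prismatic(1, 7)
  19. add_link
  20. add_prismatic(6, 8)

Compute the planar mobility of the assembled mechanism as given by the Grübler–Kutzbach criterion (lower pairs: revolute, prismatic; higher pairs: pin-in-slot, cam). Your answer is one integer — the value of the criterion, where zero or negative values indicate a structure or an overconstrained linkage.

L=1 J1=0 J2=0
add link → L=2 J1=0 J2=0
add link → L=3 J1=0 J2=0
add link → L=4 J1=0 J2=0
R@0,1 dof=1 J1 → L=4 J1=1 J2=0
R@2,0 dof=1 J1 → L=4 J1=2 J2=0
add link → L=5 J1=2 J2=0
PS@3,2 dof=2 J2 → L=5 J1=2 J2=1
PS@3,1 dof=2 J2 → L=5 J1=2 J2=2
PS@4,3 dof=2 J2 → L=5 J1=2 J2=3
add link → L=6 J1=2 J2=3
P@1,5 dof=1 J1 → L=6 J1=3 J2=3
add link → L=7 J1=3 J2=3
P@5,2 dof=1 J1 → L=7 J1=4 J2=3
PS@0,6 dof=2 J2 → L=7 J1=4 J2=4
R@5,4 dof=1 J1 → L=7 J1=5 J2=4
add link → L=8 J1=5 J2=4
PS@0,5 dof=2 J2 → L=8 J1=5 J2=5
P@1,7 dof=1 J1 → L=8 J1=6 J2=5
add link → L=9 J1=6 J2=5
P@6,8 dof=1 J1 → L=9 J1=7 J2=5
M=3(L−1)−2J1−J2=3·8−2·7−5=5

M = 5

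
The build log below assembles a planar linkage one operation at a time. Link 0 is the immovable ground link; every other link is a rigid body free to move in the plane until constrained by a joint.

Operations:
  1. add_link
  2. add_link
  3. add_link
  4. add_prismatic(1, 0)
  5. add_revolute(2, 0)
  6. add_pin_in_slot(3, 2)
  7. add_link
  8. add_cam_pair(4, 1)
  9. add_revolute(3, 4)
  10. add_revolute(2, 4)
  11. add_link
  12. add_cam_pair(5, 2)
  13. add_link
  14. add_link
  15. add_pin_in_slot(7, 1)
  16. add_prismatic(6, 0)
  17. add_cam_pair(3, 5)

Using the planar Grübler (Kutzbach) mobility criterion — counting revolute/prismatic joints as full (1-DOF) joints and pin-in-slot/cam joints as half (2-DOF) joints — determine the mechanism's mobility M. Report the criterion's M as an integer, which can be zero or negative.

link 0 = ground. State L|J1|J2 = 1|0|0
+link1  2|0|0
+link2  3|0|0
+link3  4|0|0
P(1,0) f=1→J1  4|1|0
R(2,0) f=1→J1  4|2|0
PS(3,2) f=2→J2  4|2|1
+link4  5|2|1
C(4,1) f=2→J2  5|2|2
R(3,4) f=1→J1  5|3|2
R(2,4) f=1→J1  5|4|2
+link5  6|4|2
C(5,2) f=2→J2  6|4|3
+link6  7|4|3
+link7  8|4|3
PS(7,1) f=2→J2  8|4|4
P(6,0) f=1→J1  8|5|4
C(3,5) f=2→J2  8|5|5
M = 3(8−1)−2·5−5 = 21−10−5 = 6

M = 6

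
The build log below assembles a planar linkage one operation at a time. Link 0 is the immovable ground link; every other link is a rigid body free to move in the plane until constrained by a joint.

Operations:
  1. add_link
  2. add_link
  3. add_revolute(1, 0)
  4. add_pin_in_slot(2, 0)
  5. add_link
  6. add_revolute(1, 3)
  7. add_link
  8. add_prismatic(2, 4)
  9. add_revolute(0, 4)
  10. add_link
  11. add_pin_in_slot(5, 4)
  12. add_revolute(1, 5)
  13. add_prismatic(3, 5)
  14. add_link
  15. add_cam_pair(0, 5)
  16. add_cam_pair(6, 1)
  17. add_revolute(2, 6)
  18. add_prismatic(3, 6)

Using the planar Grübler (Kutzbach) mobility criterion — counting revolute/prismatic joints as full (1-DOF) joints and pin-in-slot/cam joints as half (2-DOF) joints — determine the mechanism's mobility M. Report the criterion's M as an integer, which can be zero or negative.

(L,J1,J2)=(1,0,0); link0 fixed
link1: (2,0,0)
link2: (3,0,0)
R 1-0 [J1]: (3,1,0)
PS 2-0 [J2]: (3,1,1)
link3: (4,1,1)
R 1-3 [J1]: (4,2,1)
link4: (5,2,1)
P 2-4 [J1]: (5,3,1)
R 0-4 [J1]: (5,4,1)
link5: (6,4,1)
PS 5-4 [J2]: (6,4,2)
R 1-5 [J1]: (6,5,2)
P 3-5 [J1]: (6,6,2)
link6: (7,6,2)
C 0-5 [J2]: (7,6,3)
C 6-1 [J2]: (7,6,4)
R 2-6 [J1]: (7,7,4)
P 3-6 [J1]: (7,8,4)
Grübler: 3·6 − 2·8 − 4 = -2

M = -2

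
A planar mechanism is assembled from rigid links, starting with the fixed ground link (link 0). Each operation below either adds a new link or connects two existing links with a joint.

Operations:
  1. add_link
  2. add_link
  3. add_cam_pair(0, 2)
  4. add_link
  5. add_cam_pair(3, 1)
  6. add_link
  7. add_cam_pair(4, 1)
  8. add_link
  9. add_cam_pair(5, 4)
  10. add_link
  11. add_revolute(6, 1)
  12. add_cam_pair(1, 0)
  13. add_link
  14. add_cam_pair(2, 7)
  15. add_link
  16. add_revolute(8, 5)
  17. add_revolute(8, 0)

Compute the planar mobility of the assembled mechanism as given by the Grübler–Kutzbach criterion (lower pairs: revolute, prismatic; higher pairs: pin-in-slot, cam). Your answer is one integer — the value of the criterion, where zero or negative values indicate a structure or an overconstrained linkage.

M = 12

link 0 = ground. State L|J1|J2 = 1|0|0
+link1  2|0|0
+link2  3|0|0
C(0,2) f=2→J2  3|0|1
+link3  4|0|1
C(3,1) f=2→J2  4|0|2
+link4  5|0|2
C(4,1) f=2→J2  5|0|3
+link5  6|0|3
C(5,4) f=2→J2  6|0|4
+link6  7|0|4
R(6,1) f=1→J1  7|1|4
C(1,0) f=2→J2  7|1|5
+link7  8|1|5
C(2,7) f=2→J2  8|1|6
+link8  9|1|6
R(8,5) f=1→J1  9|2|6
R(8,0) f=1→J1  9|3|6
M = 3(9−1)−2·3−6 = 24−6−6 = 12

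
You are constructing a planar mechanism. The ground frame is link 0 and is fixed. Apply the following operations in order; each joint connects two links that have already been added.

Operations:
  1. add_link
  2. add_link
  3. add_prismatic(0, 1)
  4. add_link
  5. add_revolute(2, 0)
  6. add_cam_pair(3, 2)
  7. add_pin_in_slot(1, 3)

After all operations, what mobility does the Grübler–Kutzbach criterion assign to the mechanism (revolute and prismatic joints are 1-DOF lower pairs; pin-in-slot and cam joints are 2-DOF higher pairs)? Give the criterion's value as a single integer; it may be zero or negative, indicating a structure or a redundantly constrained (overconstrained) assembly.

M = 3

L=1 J1=0 J2=0
add link → L=2 J1=0 J2=0
add link → L=3 J1=0 J2=0
P@0,1 dof=1 J1 → L=3 J1=1 J2=0
add link → L=4 J1=1 J2=0
R@2,0 dof=1 J1 → L=4 J1=2 J2=0
C@3,2 dof=2 J2 → L=4 J1=2 J2=1
PS@1,3 dof=2 J2 → L=4 J1=2 J2=2
M=3(L−1)−2J1−J2=3·3−2·2−2=3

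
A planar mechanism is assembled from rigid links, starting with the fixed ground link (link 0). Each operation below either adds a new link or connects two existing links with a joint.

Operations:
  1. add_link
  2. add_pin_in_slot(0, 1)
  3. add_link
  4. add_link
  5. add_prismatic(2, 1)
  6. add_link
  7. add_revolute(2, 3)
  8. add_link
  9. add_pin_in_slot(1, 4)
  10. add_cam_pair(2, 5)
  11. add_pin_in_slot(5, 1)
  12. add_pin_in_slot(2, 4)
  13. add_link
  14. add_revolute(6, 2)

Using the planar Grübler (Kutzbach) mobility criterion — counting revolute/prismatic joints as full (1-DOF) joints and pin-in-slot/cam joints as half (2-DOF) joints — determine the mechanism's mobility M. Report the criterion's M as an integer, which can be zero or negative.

ground; <1,0,0>
#1 <2,0,0>
PS:0↔1 J2 <2,0,1>
#2 <3,0,1>
#3 <4,0,1>
P:2↔1 J1 <4,1,1>
#4 <5,1,1>
R:2↔3 J1 <5,2,1>
#5 <6,2,1>
PS:1↔4 J2 <6,2,2>
C:2↔5 J2 <6,2,3>
PS:5↔1 J2 <6,2,4>
PS:2↔4 J2 <6,2,5>
#6 <7,2,5>
R:6↔2 J1 <7,3,5>
3×6 − 2×3 − 1×5 = 7

M = 7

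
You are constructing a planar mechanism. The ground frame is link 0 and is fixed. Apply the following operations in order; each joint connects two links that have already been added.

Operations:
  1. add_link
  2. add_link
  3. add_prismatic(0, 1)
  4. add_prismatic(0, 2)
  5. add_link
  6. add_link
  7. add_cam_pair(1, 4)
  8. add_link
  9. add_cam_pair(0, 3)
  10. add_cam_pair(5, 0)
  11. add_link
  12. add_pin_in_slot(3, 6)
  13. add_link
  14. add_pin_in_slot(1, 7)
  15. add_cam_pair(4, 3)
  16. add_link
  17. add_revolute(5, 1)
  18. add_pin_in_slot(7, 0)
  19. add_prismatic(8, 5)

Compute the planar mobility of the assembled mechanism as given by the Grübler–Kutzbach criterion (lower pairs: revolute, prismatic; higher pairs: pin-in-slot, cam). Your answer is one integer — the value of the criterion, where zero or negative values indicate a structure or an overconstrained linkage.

[1;0;0] (link 0 is ground)
L+ [2;0;0]
L+ [3;0;0]
P(0,1)∈J1 [3;1;0]
P(0,2)∈J1 [3;2;0]
L+ [4;2;0]
L+ [5;2;0]
C(1,4)∈J2 [5;2;1]
L+ [6;2;1]
C(0,3)∈J2 [6;2;2]
C(5,0)∈J2 [6;2;3]
L+ [7;2;3]
PS(3,6)∈J2 [7;2;4]
L+ [8;2;4]
PS(1,7)∈J2 [8;2;5]
C(4,3)∈J2 [8;2;6]
L+ [9;2;6]
R(5,1)∈J1 [9;3;6]
PS(7,0)∈J2 [9;3;7]
P(8,5)∈J1 [9;4;7]
mobility = 24 − 8 − 7 = 9

M = 9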